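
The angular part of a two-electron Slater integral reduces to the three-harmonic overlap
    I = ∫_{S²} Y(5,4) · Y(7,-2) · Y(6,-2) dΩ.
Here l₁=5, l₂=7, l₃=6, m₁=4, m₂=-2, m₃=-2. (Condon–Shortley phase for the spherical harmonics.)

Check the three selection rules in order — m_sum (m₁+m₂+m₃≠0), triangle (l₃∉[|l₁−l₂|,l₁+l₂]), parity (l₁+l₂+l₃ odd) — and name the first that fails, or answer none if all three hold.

none

Σmᵢ = 0  ✓
l₃∈[|l₁−l₂|,l₁+l₂]=[2,12], have l₃=6  ✓
Σlᵢ = 18 ⇒ even  ✓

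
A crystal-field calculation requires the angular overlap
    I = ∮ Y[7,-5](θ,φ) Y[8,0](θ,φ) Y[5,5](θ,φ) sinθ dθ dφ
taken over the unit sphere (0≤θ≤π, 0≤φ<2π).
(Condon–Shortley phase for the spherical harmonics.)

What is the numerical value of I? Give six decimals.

m-sum 0 ✓  L=20 even ✓  1≤5≤15 ✓
Π(2lᵢ+1) = 15×17×11 = 2805
triangle coeff Δ(7,8,5) = 1/814773960
Σ_t [3,7]: t=3:−1/87091200 t=4:+1/4976640 t=5:−1/2073600 t=6:+1/4976640 t=7:−1/87091200 = -1/9676800
(3j)²=360/46189 [(7 8 5; 0 0 0)], sign=+1
Σ_t [8,8]: t=8:+1/1393459200 = 1/1393459200
(3j)²=15/4199 [(7 8 5; -5 0 5)], sign=+1
⇒ 4πI² = 81000/1037153
I = (+1)√(81000/1037153/(4π)) = 0.07883447

0.078834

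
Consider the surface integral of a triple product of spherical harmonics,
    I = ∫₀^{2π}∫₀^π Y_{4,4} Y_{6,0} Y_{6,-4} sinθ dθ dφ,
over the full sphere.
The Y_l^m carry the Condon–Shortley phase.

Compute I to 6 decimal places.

Rules hold: Σm=0, L=16 even, 2≤6≤10.
N = 9·13·13 = 1521
Δ = 4!·4!·8!/17! = 1/15315300
Racah Σ t=0..4: t=0:+1/829440 t=1:−1/25920 t=2:+1/9216 t=3:−1/25920 t=4:+1/829440 = 7/207360
⇒ 3j(4 6 6; 0 0 0)² = 28/2431, sgn +1
Racah Σ t=0..0: t=0:+1/829440 = 1/829440
⇒ 3j(4 6 6; 4 0 -4)² = 35/2431, sgn +1
4πI² = N·(3j₀)²·(3jₘ)² = 8820/34969
I = +1·√(0.252223/4π) = 0.14167322

0.141673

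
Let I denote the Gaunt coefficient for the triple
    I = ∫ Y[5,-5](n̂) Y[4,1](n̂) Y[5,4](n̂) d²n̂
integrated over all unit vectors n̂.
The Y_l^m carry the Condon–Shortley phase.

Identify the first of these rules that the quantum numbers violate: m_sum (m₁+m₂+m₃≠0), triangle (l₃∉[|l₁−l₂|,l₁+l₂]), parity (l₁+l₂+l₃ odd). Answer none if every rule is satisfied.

none

Σmᵢ = 0  ✓
l₃∈[|l₁−l₂|,l₁+l₂]=[1,9], have l₃=5  ✓
Σlᵢ = 14 ⇒ even  ✓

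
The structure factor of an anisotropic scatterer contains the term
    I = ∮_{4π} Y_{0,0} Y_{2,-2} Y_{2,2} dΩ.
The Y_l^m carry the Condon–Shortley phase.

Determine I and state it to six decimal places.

m-sum 0 ✓  L=4 even ✓  2≤2≤2 ✓
Π(2lᵢ+1) = 1×5×5 = 25
triangle coeff Δ(0,2,2) = 1/5
Σ_t [0,0]: t=0:+1/4 = 1/4
(3j)²=1/5 [(0 2 2; 0 0 0)], sign=+1
Σ_t [0,0]: t=0:+1/24 = 1/24
(3j)²=1/5 [(0 2 2; 0 -2 2)], sign=+1
⇒ 4πI² = 1/1
I = (+1)√(1/1/(4π)) = 0.28209479

0.282095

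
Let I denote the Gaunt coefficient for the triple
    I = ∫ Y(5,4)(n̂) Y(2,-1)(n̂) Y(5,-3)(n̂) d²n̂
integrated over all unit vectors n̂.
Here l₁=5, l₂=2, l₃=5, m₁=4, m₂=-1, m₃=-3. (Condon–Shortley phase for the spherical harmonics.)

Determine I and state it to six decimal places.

Checks pass: Σm=0; 12 even; l₃=5∈[3,7].
(2·5+1)(2·2+1)(2·5+1) = 605
Δ: 2! 8! 2! / 13! → 1/38610
sum: t=0:+1/2880 t=1:−1/576 t=2:+1/2880 = -1/960
3j²(5 2 5; 0 0 0) = Δ·Π!·Σ² = 10/429  (sign +1)
sum: t=0:+1/10080 t=1:−1/80640 = 1/11520
3j²(5 2 5; 4 -1 -3) = Δ·Π!·Σ² = 49/1430  (sign +1)
combine: 4πI² = 605·10/429·49/1430 = 245/507
take √, sign +1: I = 0.19609844

0.196098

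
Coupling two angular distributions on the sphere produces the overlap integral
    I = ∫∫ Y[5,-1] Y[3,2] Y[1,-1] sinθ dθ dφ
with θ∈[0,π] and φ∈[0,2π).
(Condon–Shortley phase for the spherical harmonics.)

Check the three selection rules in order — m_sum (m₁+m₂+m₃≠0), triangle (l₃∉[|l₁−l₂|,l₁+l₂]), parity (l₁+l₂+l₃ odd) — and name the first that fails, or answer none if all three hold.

azimuthal sum: -1 + 2 − 1 = 0  ✓
2 ≤ 1 ≤ 8 (triangle on l)  ✗
L = 5 + 3 + 1 = 9 (odd)

triangle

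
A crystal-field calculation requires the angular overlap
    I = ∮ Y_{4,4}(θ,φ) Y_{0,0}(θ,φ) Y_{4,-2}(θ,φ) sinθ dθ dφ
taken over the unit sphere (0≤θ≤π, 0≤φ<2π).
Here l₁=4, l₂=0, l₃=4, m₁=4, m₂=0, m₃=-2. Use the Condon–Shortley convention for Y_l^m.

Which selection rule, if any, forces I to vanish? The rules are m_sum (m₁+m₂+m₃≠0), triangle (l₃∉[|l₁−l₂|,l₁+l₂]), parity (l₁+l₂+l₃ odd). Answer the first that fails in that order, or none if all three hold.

m₁+m₂+m₃ = 4 + 0 − 2 = 2  ✗
triangle: |4−0|=4 ≤ l₃=4 ≤ 4+0=4
parity: l₁+l₂+l₃ = 8 is even

m_sum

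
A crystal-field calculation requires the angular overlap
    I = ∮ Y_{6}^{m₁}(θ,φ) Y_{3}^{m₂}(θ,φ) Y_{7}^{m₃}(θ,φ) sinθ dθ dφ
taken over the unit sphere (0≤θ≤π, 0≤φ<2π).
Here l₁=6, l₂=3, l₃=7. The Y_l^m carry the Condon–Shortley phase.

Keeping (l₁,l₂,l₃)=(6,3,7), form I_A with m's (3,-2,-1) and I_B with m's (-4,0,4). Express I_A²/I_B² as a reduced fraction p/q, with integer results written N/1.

12675/2816

Shared (l₁,l₂,l₃)=(6,3,7): N and (l;000)² cancel in I_A²/I_B².
A: Δ = 2!·10!·4!/17! = 1/2042040; Racah Σ t=0..1: t=0:+1/362880 t=1:−1/1935360 = 13/5806080; ⇒ 3j(6 3 7; 3 -2 -1)² = 195/10472, sgn +1
B: Δ = 2!·10!·4!/17! = 1/2042040; Racah Σ t=0..2: t=0:+1/43545600 t=1:−1/1451520 t=2:+1/967680 = 1/2721600; ⇒ 3j(6 3 7; -4 0 4)² = 32/7735, sgn -1
I_A²/I_B² = (195/10472)/(32/7735) = 12675/2816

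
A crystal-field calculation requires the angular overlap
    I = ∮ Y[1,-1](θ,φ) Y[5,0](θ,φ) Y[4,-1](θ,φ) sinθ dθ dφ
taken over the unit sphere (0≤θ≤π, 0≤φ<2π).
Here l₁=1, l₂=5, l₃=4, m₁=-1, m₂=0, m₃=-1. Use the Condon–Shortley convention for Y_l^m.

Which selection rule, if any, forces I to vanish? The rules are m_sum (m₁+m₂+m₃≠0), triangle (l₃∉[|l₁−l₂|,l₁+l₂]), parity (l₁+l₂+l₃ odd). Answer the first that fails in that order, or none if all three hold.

m_sum

azimuthal sum: -1 + 0 − 1 = -2  ✗
4 ≤ 4 ≤ 6 (triangle on l)
L = 1 + 5 + 4 = 10 (even)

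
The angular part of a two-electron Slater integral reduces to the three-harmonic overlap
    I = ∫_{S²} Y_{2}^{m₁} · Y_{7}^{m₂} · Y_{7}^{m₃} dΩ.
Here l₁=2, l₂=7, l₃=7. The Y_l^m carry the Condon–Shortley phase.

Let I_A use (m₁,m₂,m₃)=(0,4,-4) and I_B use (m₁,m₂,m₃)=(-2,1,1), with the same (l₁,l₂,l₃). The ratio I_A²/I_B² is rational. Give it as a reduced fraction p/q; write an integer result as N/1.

Same 2,7,7: normalisation and zero-m 3j drop out of the ratio.
A: Δ: 2! 2! 12! / 17! → 1/185640; sum: t=0:+1/159667200 t=1:−1/7257600 t=2:+1/8709120 = -1/59875200; 3j²(2 7 7; 0 4 -4) = Δ·Π!·Σ² = 8/23205  (sign +1)
B: Δ: 2! 2! 12! / 17! → 1/185640; sum: t=2:+1/2073600 = 1/2073600; 3j²(2 7 7; -2 1 1) = Δ·Π!·Σ² = 28/1105  (sign +1)
I_A²/I_B² = (8/23205)/(28/1105) = 2/147

2/147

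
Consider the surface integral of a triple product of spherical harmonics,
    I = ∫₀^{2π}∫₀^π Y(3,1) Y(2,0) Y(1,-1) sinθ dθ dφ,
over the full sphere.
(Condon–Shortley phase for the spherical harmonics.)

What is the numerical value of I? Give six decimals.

Rules hold: Σm=0, L=6 even, 1≤1≤5.
N = 7·5·3 = 105
Δ = 4!·2!·0!/7! = 1/105
Racah Σ t=2..2: t=2:+1/4 = 1/4
⇒ 3j(3 2 1; 0 0 0)² = 3/35, sgn -1
Racah Σ t=2..2: t=2:+1/8 = 1/8
⇒ 3j(3 2 1; 1 0 -1)² = 2/35, sgn +1
4πI² = N·(3j₀)²·(3jₘ)² = 18/35
I = -1·√(0.514286/4π) = -0.20230066

-0.202301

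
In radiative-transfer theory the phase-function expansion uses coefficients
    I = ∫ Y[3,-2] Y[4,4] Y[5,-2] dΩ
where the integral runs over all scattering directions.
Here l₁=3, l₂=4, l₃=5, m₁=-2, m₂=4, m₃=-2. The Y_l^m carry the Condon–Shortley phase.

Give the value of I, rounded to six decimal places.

Rules hold: Σm=0, L=12 even, 1≤5≤7.
N = 7·9·11 = 693
Δ = 2!·4!·6!/13! = 1/180180
Racah Σ t=0..2: t=0:+1/576 t=1:−1/144 t=2:+1/576 = -1/288
⇒ 3j(3 4 5; 0 0 0)² = 20/1001, sgn +1
Racah Σ t=2..2: t=2:+1/8640 = 1/8640
⇒ 3j(3 4 5; -2 4 -2)² = 14/1287, sgn -1
4πI² = N·(3j₀)²·(3jₘ)² = 280/1859
I = -1·√(0.150619/4π) = -0.10947990

-0.109480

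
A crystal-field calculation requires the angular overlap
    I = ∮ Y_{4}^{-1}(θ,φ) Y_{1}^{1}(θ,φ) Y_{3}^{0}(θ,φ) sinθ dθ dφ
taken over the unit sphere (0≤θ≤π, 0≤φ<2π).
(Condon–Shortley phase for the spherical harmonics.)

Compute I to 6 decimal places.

-0.194664

Rules hold: Σm=0, L=8 even, 3≤3≤5.
N = 9·3·7 = 189
Δ = 2!·6!·0!/9! = 1/252
Racah Σ t=1..1: t=1:−1/36 = -1/36
⇒ 3j(4 1 3; 0 0 0)² = 4/63, sgn +1
Racah Σ t=2..2: t=2:+1/72 = 1/72
⇒ 3j(4 1 3; -1 1 0)² = 5/126, sgn -1
4πI² = N·(3j₀)²·(3jₘ)² = 10/21
I = -1·√(0.47619/4π) = -0.19466390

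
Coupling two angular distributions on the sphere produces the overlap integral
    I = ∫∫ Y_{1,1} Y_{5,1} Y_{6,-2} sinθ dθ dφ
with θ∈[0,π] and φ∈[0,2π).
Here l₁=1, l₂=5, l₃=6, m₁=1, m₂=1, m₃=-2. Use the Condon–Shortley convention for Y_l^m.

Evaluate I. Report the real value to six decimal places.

0.216205

Rules hold: Σm=0, L=12 even, 4≤6≤6.
N = 3·11·13 = 429
Δ = 0!·2!·10!/13! = 1/858
Racah Σ t=0..0: t=0:+1/14400 = 1/14400
⇒ 3j(1 5 6; 0 0 0)² = 6/143, sgn +1
Racah Σ t=0..0: t=0:+1/34560 = 1/34560
⇒ 3j(1 5 6; 1 1 -2)² = 14/429, sgn +1
4πI² = N·(3j₀)²·(3jₘ)² = 84/143
I = +1·√(0.587413/4π) = 0.21620548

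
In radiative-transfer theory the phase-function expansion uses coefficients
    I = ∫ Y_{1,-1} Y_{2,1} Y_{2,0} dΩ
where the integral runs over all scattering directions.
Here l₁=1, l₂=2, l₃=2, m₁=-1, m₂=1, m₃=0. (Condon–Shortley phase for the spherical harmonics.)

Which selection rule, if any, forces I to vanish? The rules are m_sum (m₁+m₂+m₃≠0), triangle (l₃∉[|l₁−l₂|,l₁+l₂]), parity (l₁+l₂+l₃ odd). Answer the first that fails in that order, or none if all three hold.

azimuthal sum: -1 + 1 + 0 = 0  ✓
1 ≤ 2 ≤ 3 (triangle on l)  ✓
L = 1 + 2 + 2 = 5 (odd)  ✗

parity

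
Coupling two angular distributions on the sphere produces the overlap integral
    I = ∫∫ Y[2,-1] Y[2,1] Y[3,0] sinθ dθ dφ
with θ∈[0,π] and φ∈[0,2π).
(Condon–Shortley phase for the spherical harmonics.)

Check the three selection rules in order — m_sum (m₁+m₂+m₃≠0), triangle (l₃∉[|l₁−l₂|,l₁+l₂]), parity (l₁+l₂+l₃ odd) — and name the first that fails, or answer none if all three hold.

Σmᵢ = 0  ✓
l₃∈[|l₁−l₂|,l₁+l₂]=[0,4], have l₃=3  ✓
Σlᵢ = 7 ⇒ odd  ✗

parity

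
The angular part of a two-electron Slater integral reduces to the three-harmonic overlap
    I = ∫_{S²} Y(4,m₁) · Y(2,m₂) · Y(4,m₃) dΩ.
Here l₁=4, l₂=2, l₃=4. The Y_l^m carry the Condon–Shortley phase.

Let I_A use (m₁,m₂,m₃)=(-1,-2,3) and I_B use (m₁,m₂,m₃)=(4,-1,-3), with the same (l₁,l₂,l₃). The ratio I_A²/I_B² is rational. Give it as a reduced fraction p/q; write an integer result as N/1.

9/14

Shared (l₁,l₂,l₃)=(4,2,4): N and (l;000)² cancel in I_A²/I_B².
A: Δ = 2!·6!·2!/11! = 1/13860; Racah Σ t=0..0: t=0:+1/480 = 1/480; ⇒ 3j(4 2 4; -1 -2 3)² = 3/110, sgn -1
B: Δ = 2!·6!·2!/11! = 1/13860; Racah Σ t=0..0: t=0:+1/1440 = 1/1440; ⇒ 3j(4 2 4; 4 -1 -3)² = 7/165, sgn -1
I_A²/I_B² = (3/110)/(7/165) = 9/14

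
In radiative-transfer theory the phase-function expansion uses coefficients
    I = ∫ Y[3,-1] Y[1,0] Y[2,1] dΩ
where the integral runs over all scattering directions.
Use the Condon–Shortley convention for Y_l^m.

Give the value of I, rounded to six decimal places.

-0.233597

m-sum 0 ✓  L=6 even ✓  2≤2≤4 ✓
Π(2lᵢ+1) = 7×3×5 = 105
triangle coeff Δ(3,1,2) = 1/105
Σ_t [1,1]: t=1:−1/4 = -1/4
(3j)²=3/35 [(3 1 2; 0 0 0)], sign=-1
Σ_t [1,1]: t=1:−1/6 = -1/6
(3j)²=8/105 [(3 1 2; -1 0 1)], sign=+1
⇒ 4πI² = 24/35
I = (-1)√(24/35/(4π)) = -0.23359668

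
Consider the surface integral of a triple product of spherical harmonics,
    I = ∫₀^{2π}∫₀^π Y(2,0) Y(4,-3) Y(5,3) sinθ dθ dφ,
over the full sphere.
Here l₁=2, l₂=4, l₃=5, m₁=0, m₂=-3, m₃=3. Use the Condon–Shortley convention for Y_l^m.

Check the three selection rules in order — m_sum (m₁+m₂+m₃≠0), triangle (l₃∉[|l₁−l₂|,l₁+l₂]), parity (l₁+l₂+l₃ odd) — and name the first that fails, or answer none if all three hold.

parity

Σmᵢ = 0  ✓
l₃∈[|l₁−l₂|,l₁+l₂]=[2,6], have l₃=5  ✓
Σlᵢ = 11 ⇒ odd  ✗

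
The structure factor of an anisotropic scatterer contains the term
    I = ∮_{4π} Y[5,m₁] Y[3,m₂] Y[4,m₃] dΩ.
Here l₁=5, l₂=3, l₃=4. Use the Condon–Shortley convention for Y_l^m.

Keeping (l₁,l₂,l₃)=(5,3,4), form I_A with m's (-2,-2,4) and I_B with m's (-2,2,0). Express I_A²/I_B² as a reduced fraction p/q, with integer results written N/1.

l's match ⇒ only the (l;m) 3-j factors differ between A and B.
A: triangle coeff Δ(5,3,4) = 1/180180; Σ_t [1,1]: t=1:−1/8640 = -1/8640; (3j)²=14/1287 [(5 3 4; -2 -2 4)], sign=-1
B: triangle coeff Δ(5,3,4) = 1/180180; Σ_t [3,4]: t=3:−1/576 t=4:+1/864 = -1/1728; (3j)²=5/1287 [(5 3 4; -2 2 0)], sign=-1
I_A²/I_B² = (14/1287)/(5/1287) = 14/5

14/5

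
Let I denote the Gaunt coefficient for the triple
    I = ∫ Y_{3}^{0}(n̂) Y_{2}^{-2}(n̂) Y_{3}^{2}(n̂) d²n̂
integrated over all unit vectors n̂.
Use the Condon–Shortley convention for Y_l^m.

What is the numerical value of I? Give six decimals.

-0.188063

m-sum 0 ✓  L=8 even ✓  1≤3≤5 ✓
Π(2lᵢ+1) = 7×5×7 = 245
triangle coeff Δ(3,2,3) = 1/3780
Σ_t [0,2]: t=0:+1/24 t=1:−1/4 t=2:+1/24 = -1/6
(3j)²=4/105 [(3 2 3; 0 0 0)], sign=+1
Σ_t [0,0]: t=0:+1/24 = 1/24
(3j)²=1/21 [(3 2 3; 0 -2 2)], sign=-1
⇒ 4πI² = 4/9
I = (-1)√(4/9/(4π)) = -0.18806319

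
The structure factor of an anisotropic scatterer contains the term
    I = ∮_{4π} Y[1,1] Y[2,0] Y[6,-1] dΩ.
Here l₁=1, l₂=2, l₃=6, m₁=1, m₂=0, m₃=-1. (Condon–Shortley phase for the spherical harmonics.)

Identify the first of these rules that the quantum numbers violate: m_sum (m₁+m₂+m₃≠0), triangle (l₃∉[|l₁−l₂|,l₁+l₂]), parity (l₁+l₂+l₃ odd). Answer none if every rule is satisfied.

Σmᵢ = 0  ✓
l₃∈[|l₁−l₂|,l₁+l₂]=[1,3], have l₃=6  ✗
Σlᵢ = 9 ⇒ odd

triangle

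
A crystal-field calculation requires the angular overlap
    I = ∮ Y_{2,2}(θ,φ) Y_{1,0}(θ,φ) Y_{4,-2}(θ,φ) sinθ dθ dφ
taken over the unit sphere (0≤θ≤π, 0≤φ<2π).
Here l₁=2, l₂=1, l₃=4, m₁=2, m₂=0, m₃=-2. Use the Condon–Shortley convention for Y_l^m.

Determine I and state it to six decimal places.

0.000000

|2−1|≤4≤2+1 violated ⇒ I = 0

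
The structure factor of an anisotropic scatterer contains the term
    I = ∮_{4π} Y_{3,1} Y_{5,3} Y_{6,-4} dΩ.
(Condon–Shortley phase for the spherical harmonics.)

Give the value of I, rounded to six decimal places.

0.113950

Checks pass: Σm=0; 14 even; l₃=6∈[2,8].
(2·3+1)(2·5+1)(2·6+1) = 1001
Δ: 2! 4! 8! / 15! → 1/675675
sum: t=0:+1/8640 t=1:−1/2304 t=2:+1/8640 = -7/34560
3j²(3 5 6; 0 0 0) = Δ·Π!·Σ² = 7/429  (sign -1)
sum: t=0:+1/322560 t=1:−1/30240 t=2:+1/69120 = -1/64512
3j²(3 5 6; 1 3 -4) = Δ·Π!·Σ² = 10/1001  (sign -1)
combine: 4πI² = 1001·7/429·10/1001 = 70/429
take √, sign +1: I = 0.11395029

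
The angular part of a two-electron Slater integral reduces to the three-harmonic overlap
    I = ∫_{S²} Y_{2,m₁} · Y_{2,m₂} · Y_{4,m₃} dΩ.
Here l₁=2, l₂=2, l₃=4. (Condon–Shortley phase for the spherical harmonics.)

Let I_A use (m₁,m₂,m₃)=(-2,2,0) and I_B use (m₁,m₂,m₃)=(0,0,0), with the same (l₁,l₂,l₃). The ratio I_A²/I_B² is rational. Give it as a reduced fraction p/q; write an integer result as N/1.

1/36

Same 2,2,4: normalisation and zero-m 3j drop out of the ratio.
A: Δ: 0! 4! 4! / 9! → 1/630; sum: t=0:+1/576 = 1/576; 3j²(2 2 4; -2 2 0) = Δ·Π!·Σ² = 1/630  (sign +1)
B: Δ: 0! 4! 4! / 9! → 1/630; sum: t=0:+1/16 = 1/16; 3j²(2 2 4; 0 0 0) = Δ·Π!·Σ² = 2/35  (sign +1)
I_A²/I_B² = (1/630)/(2/35) = 1/36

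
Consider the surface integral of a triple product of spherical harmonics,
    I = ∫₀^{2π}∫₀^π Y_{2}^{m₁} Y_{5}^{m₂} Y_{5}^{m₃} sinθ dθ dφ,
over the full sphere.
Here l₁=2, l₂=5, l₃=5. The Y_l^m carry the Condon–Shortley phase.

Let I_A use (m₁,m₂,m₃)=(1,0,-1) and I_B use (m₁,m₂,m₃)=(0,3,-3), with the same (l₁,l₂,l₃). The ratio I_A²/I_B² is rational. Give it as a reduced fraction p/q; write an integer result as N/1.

5/1

Same 2,5,5: normalisation and zero-m 3j drop out of the ratio.
A: Δ: 2! 2! 8! / 13! → 1/38610; sum: t=0:+1/1440 t=1:−1/1152 = -1/5760; 3j²(2 5 5; 1 0 -1) = Δ·Π!·Σ² = 1/858  (sign -1)
B: Δ: 2! 2! 8! / 13! → 1/38610; sum: t=0:+1/161280 t=1:−1/5040 t=2:+1/5760 = -1/53760; 3j²(2 5 5; 0 3 -3) = Δ·Π!·Σ² = 1/4290  (sign -1)
I_A²/I_B² = (1/858)/(1/4290) = 5/1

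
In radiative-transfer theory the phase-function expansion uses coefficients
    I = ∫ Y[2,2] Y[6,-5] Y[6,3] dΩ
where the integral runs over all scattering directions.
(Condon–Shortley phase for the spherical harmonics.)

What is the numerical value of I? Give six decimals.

0.120286

Rules hold: Σm=0, L=14 even, 4≤6≤8.
N = 5·13·13 = 845
Δ = 2!·2!·10!/15! = 1/90090
Racah Σ t=0..2: t=0:+1/69120 t=1:−1/14400 t=2:+1/69120 = -7/172800
⇒ 3j(2 6 6; 0 0 0)² = 14/715, sgn -1
Racah Σ t=0..0: t=0:+1/1451520 = 1/1451520
⇒ 3j(2 6 6; 2 -5 3)² = 1/91, sgn -1
4πI² = N·(3j₀)²·(3jₘ)² = 2/11
I = +1·√(0.181818/4π) = 0.12028562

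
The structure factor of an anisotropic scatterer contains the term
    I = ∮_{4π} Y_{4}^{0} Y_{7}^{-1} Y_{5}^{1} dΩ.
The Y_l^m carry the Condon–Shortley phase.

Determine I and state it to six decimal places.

Checks pass: Σm=0; 16 even; l₃=5∈[3,11].
(2·4+1)(2·7+1)(2·5+1) = 1485
Δ: 6! 2! 8! / 17! → 1/6126120
sum: t=2:+1/69120 t=3:−1/20736 t=4:+1/69120 = -1/51840
3j²(4 7 5; 0 0 0) = Δ·Π!·Σ² = 280/21879  (sign +1)
sum: t=2:+1/55296 t=3:−1/25920 t=4:+1/138240 = -11/829440
3j²(4 7 5; 0 -1 1) = Δ·Π!·Σ² = 11/1326  (sign -1)
combine: 4πI² = 1485·280/21879·11/1326 = 7700/48841
take √, sign -1: I = -0.11200777

-0.112008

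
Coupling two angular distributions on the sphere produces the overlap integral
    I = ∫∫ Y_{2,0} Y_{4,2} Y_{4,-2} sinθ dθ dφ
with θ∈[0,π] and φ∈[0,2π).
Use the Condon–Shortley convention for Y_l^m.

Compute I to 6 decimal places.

Checks pass: Σm=0; 10 even; l₃=4∈[2,6].
(2·2+1)(2·4+1)(2·4+1) = 405
Δ: 2! 2! 6! / 11! → 1/13860
sum: t=0:+1/192 t=1:−1/36 t=2:+1/192 = -5/288
3j²(2 4 4; 0 0 0) = Δ·Π!·Σ² = 20/693  (sign -1)
sum: t=0:+1/2880 t=1:−1/120 t=2:+1/192 = -1/360
3j²(2 4 4; 0 2 -2) = Δ·Π!·Σ² = 16/3465  (sign -1)
combine: 4πI² = 405·20/693·16/3465 = 320/5929
take √, sign +1: I = 0.06553591

0.065536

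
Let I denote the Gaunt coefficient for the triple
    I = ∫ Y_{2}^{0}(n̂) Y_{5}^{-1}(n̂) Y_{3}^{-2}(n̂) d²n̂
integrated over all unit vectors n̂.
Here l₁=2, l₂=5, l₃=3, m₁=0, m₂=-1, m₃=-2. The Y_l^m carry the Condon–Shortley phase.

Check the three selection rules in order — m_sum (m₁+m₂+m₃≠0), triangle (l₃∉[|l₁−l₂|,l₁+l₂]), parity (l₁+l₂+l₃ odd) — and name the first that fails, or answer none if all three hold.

m_sum

m₁+m₂+m₃ = 0 − 1 − 2 = -3  ✗
triangle: |2−5|=3 ≤ l₃=3 ≤ 2+5=7
parity: l₁+l₂+l₃ = 10 is even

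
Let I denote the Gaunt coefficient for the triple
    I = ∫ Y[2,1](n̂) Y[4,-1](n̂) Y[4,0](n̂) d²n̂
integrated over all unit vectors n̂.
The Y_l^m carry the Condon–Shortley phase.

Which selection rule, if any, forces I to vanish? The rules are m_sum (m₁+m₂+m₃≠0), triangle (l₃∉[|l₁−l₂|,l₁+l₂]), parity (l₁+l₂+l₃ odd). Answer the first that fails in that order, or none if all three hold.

none

m₁+m₂+m₃ = 1 − 1 + 0 = 0  ✓
triangle: |2−4|=2 ≤ l₃=4 ≤ 2+4=6  ✓
parity: l₁+l₂+l₃ = 10 is even  ✓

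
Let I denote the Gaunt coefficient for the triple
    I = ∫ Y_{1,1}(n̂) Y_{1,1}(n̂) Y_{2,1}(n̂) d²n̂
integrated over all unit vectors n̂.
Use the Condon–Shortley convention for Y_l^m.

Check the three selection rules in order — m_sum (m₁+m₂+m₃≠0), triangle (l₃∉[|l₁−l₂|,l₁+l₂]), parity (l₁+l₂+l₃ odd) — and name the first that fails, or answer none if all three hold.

m₁+m₂+m₃ = 1 + 1 + 1 = 3  ✗
triangle: |1−1|=0 ≤ l₃=2 ≤ 1+1=2
parity: l₁+l₂+l₃ = 4 is even

m_sum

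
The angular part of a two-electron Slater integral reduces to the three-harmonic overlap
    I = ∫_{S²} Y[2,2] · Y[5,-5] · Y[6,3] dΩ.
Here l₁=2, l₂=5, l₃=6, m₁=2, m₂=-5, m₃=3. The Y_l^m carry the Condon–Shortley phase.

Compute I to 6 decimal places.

L=13 odd ⇒ parity kills the (l;000) factor ⇒ I = 0

0.000000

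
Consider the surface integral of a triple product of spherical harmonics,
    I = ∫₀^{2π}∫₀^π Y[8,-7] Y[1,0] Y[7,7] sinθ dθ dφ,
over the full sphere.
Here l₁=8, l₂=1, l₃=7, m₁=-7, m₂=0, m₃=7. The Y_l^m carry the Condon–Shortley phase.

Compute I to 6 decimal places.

-0.118504

Rules hold: Σm=0, L=16 even, 7≤7≤9.
N = 17·3·15 = 765
Δ = 2!·14!·0!/17! = 1/2040
Racah Σ t=1..1: t=1:−1/25401600 = -1/25401600
⇒ 3j(8 1 7; 0 0 0)² = 8/255, sgn +1
Racah Σ t=1..1: t=1:−1/87178291200 = -1/87178291200
⇒ 3j(8 1 7; -7 0 7)² = 1/136, sgn -1
4πI² = N·(3j₀)²·(3jₘ)² = 3/17
I = -1·√(0.176471/4π) = -0.11850352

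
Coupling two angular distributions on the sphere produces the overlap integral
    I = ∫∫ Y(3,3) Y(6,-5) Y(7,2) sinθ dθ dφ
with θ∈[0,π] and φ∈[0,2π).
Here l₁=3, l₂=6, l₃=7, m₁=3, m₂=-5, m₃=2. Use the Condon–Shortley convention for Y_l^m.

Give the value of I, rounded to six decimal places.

Rules hold: Σm=0, L=16 even, 3≤7≤9.
N = 7·13·15 = 1365
Δ = 2!·4!·10!/17! = 1/2042040
Racah Σ t=0..2: t=0:+1/207360 t=1:−1/57600 t=2:+1/207360 = -1/129600
⇒ 3j(3 6 7; 0 0 0)² = 168/12155, sgn +1
Racah Σ t=0..0: t=0:+1/17418240 = 1/17418240
⇒ 3j(3 6 7; 3 -5 2)² = 25/12376, sgn -1
4πI² = N·(3j₀)²·(3jₘ)² = 1575/41327
I = -1·√(0.0381107/4π) = -0.05507042

-0.055070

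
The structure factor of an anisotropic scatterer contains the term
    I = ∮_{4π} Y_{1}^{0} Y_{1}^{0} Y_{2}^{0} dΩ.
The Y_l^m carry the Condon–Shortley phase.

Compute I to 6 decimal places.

0.252313

m-sum 0 ✓  L=4 even ✓  0≤2≤2 ✓
Π(2lᵢ+1) = 3×3×5 = 45
triangle coeff Δ(1,1,2) = 1/30
Σ_t [0,0]: t=0:+1/1 = 1/1
(3j)²=2/15 [(1 1 2; 0 0 0)], sign=+1
(m-triple is (0,0,0) — same symbol as above.)
⇒ 4πI² = 4/5
I = (+1)√(4/5/(4π)) = 0.25231325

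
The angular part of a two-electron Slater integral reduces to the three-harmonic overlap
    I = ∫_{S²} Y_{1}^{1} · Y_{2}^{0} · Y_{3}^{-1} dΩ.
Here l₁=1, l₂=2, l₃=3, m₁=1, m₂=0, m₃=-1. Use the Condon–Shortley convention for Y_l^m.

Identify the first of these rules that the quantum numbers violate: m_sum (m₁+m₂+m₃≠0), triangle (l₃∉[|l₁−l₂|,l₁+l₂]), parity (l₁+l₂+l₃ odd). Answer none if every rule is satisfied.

none

azimuthal sum: 1 + 0 − 1 = 0  ✓
1 ≤ 3 ≤ 3 (triangle on l)  ✓
L = 1 + 2 + 3 = 6 (even)  ✓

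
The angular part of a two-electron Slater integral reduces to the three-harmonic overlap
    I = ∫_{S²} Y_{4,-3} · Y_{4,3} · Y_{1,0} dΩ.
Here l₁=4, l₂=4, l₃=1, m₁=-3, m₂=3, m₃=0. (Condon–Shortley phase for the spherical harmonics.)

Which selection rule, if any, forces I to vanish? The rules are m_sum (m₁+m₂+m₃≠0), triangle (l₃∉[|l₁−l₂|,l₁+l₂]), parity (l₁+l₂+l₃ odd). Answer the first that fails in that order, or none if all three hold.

m₁+m₂+m₃ = -3 + 3 + 0 = 0  ✓
triangle: |4−4|=0 ≤ l₃=1 ≤ 4+4=8  ✓
parity: l₁+l₂+l₃ = 9 is odd  ✗

parity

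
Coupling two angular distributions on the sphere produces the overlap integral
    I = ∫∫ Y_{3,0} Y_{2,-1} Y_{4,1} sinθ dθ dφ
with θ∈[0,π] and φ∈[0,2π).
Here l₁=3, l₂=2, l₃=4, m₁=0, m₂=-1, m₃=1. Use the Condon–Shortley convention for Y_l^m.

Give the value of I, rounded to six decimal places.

0.000000

l₁+l₂+l₃=9 is odd: 3j(l;000)=0 ⇒ I=0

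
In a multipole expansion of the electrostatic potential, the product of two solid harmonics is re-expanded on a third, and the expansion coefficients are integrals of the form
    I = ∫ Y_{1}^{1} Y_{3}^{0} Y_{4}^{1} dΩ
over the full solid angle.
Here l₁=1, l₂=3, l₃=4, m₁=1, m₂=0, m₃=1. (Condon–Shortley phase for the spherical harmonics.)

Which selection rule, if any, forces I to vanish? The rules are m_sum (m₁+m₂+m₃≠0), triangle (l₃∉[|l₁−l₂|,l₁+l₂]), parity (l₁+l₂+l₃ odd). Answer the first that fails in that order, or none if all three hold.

m_sum

Σmᵢ = 2  ✗
l₃∈[|l₁−l₂|,l₁+l₂]=[2,4], have l₃=4
Σlᵢ = 8 ⇒ even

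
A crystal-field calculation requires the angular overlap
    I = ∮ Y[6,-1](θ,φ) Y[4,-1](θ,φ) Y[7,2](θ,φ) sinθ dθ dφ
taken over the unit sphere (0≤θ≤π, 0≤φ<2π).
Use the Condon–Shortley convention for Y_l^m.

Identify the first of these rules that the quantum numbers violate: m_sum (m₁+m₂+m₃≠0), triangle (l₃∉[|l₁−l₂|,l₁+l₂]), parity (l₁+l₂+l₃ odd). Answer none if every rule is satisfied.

parity

Σmᵢ = 0  ✓
l₃∈[|l₁−l₂|,l₁+l₂]=[2,10], have l₃=7  ✓
Σlᵢ = 17 ⇒ odd  ✗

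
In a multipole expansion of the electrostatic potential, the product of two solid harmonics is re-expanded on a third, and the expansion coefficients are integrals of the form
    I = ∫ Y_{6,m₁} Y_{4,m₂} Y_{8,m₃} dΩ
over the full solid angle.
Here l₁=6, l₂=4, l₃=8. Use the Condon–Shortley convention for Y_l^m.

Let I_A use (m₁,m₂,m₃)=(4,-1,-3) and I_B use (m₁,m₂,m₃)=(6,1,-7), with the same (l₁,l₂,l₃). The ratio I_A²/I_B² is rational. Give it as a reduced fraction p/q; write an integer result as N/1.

10201/18018

l's match ⇒ only the (l;m) 3-j factors differ between A and B.
A: triangle coeff Δ(6,4,8) = 1/23279256; Σ_t [0,2]: t=0:+1/5806080 t=1:−1/17418240 t=2:+1/870912000 = 101/870912000; (3j)²=10201/705432 [(6 4 8; 4 -1 -3)], sign=-1
B: triangle coeff Δ(6,4,8) = 1/23279256; Σ_t [0,0]: t=0:+1/870912000 = 1/870912000; (3j)²=33/1292 [(6 4 8; 6 1 -7)], sign=-1
I_A²/I_B² = (10201/705432)/(33/1292) = 10201/18018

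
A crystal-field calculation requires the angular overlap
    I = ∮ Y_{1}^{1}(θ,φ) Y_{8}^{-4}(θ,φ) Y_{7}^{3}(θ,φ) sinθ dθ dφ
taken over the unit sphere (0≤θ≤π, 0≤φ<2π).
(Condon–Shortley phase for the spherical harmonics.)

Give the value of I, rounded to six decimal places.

0.248575

Rules hold: Σm=0, L=16 even, 7≤7≤9.
N = 3·17·15 = 765
Δ = 2!·0!·14!/17! = 1/2040
Racah Σ t=1..1: t=1:−1/25401600 = -1/25401600
⇒ 3j(1 8 7; 0 0 0)² = 8/255, sgn +1
Racah Σ t=0..0: t=0:+1/174182400 = 1/174182400
⇒ 3j(1 8 7; 1 -4 3)² = 11/340, sgn +1
4πI² = N·(3j₀)²·(3jₘ)² = 66/85
I = +1·√(0.776471/4π) = 0.24857507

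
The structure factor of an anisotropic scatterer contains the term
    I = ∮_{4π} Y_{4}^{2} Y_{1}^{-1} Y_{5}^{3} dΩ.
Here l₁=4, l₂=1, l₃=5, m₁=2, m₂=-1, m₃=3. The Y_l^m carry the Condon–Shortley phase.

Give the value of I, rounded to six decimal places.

m-sum = 2 − 1 + 3 = 4 ≠ 0 ⇒ I = 0

0.000000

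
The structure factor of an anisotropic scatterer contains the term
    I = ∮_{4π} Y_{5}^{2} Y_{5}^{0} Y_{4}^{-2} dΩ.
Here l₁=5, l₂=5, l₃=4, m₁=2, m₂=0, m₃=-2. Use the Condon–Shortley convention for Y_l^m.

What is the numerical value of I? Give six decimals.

m-sum 0 ✓  L=14 even ✓  0≤4≤10 ✓
Π(2lᵢ+1) = 11×11×9 = 1089
triangle coeff Δ(5,5,4) = 1/3153150
Σ_t [1,5]: t=1:−1/69120 t=2:+1/1728 t=3:−1/576 t=4:+1/1728 t=5:−1/69120 = -7/11520
(3j)²=2/143 [(5 5 4; 0 0 0)], sign=-1
Σ_t [1,3]: t=1:−1/11520 t=2:+1/1728 t=3:−1/3456 = 7/34560
(3j)²=7/858 [(5 5 4; 2 0 -2)], sign=+1
⇒ 4πI² = 21/169
I = (-1)√(21/169/(4π)) = -0.09944006

-0.099440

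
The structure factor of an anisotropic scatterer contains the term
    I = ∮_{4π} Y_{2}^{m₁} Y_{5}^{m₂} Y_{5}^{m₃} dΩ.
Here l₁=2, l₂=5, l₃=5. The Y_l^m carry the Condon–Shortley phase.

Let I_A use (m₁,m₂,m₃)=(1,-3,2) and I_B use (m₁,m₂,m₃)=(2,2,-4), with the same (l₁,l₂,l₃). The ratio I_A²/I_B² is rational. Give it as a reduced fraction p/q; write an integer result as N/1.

Same 2,5,5: normalisation and zero-m 3j drop out of the ratio.
A: Δ: 2! 2! 8! / 13! → 1/38610; sum: t=0:+1/2880 t=1:−1/10080 = 1/4032; 3j²(2 5 5; 1 -3 2) = Δ·Π!·Σ² = 10/429  (sign -1)
B: Δ: 2! 2! 8! / 13! → 1/38610; sum: t=0:+1/20160 = 1/20160; 3j²(2 5 5; 2 2 -4) = Δ·Π!·Σ² = 12/715  (sign -1)
I_A²/I_B² = (10/429)/(12/715) = 25/18

25/18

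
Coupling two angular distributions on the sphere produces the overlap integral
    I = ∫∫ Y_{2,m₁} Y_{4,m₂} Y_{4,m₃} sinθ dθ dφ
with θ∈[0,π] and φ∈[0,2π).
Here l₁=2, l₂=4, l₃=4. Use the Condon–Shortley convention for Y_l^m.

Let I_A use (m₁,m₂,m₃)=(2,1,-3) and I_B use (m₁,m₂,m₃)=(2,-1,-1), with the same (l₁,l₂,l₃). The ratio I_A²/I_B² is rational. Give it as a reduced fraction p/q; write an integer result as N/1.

63/100

l's match ⇒ only the (l;m) 3-j factors differ between A and B.
A: triangle coeff Δ(2,4,4) = 1/13860; Σ_t [0,0]: t=0:+1/480 = 1/480; (3j)²=3/110 [(2 4 4; 2 1 -3)], sign=-1
B: triangle coeff Δ(2,4,4) = 1/13860; Σ_t [0,0]: t=0:+1/144 = 1/144; (3j)²=10/231 [(2 4 4; 2 -1 -1)], sign=-1
I_A²/I_B² = (3/110)/(10/231) = 63/100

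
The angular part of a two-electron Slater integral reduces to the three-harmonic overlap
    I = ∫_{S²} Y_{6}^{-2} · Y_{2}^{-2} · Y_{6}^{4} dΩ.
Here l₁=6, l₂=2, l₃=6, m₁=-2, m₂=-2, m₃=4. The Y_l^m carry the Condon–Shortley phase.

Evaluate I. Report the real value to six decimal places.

Rules hold: Σm=0, L=14 even, 4≤6≤8.
N = 13·5·13 = 845
Δ = 2!·10!·2!/15! = 1/90090
Racah Σ t=0..2: t=0:+1/69120 t=1:−1/14400 t=2:+1/69120 = -7/172800
⇒ 3j(6 2 6; 0 0 0)² = 14/715, sgn -1
Racah Σ t=0..0: t=0:+1/322560 = 1/322560
⇒ 3j(6 2 6; -2 -2 4)² = 18/1001, sgn +1
4πI² = N·(3j₀)²·(3jₘ)² = 36/121
I = -1·√(0.297521/4π) = -0.15386989

-0.153870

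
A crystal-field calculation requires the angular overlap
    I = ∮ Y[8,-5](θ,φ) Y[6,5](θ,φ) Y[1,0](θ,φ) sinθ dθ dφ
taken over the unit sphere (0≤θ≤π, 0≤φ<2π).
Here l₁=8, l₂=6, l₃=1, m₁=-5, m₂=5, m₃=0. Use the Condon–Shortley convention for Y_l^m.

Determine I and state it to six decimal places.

0.000000

l₃=1 ∉ [2,14] — triangle fails ⇒ I = 0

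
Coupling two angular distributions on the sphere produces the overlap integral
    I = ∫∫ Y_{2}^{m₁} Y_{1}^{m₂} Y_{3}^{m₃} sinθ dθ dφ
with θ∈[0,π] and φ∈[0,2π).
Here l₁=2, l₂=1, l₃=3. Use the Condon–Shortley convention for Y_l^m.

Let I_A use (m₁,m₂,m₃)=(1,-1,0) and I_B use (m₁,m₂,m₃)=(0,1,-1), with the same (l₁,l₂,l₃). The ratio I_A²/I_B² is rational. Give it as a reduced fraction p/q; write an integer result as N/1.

1/2

Same 2,1,3: normalisation and zero-m 3j drop out of the ratio.
A: Δ: 0! 4! 2! / 7! → 1/105; sum: t=0:+1/12 = 1/12; 3j²(2 1 3; 1 -1 0) = Δ·Π!·Σ² = 1/35  (sign -1)
B: Δ: 0! 4! 2! / 7! → 1/105; sum: t=0:+1/8 = 1/8; 3j²(2 1 3; 0 1 -1) = Δ·Π!·Σ² = 2/35  (sign +1)
I_A²/I_B² = (1/35)/(2/35) = 1/2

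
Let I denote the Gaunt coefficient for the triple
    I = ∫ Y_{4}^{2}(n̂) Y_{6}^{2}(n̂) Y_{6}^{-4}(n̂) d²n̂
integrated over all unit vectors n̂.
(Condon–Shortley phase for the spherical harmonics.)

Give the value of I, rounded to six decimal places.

m-sum 0 ✓  L=16 even ✓  2≤6≤10 ✓
Π(2lᵢ+1) = 9×13×13 = 1521
triangle coeff Δ(4,6,6) = 1/15315300
Σ_t [0,4]: t=0:+1/829440 t=1:−1/25920 t=2:+1/9216 t=3:−1/25920 t=4:+1/829440 = 7/207360
(3j)²=28/2431 [(4 6 6; 0 0 0)], sign=+1
Σ_t [0,2]: t=0:+1/3870720 t=1:−1/181440 t=2:+1/138240 = 23/11612160
(3j)²=529/204204 [(4 6 6; 2 2 -4)], sign=+1
⇒ 4πI² = 1587/34969
I = (+1)√(1587/34969/(4π)) = 0.06009550

0.060095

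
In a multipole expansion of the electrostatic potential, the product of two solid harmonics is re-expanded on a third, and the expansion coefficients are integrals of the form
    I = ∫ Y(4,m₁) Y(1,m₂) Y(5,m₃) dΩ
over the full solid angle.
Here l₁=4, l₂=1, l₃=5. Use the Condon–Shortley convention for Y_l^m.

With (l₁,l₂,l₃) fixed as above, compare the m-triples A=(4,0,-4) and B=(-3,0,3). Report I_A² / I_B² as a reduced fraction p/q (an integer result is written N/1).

Shared (l₁,l₂,l₃)=(4,1,5): N and (l;000)² cancel in I_A²/I_B².
A: Δ = 0!·8!·2!/11! = 1/495; Racah Σ t=0..0: t=0:+1/40320 = 1/40320; ⇒ 3j(4 1 5; 4 0 -4)² = 1/55, sgn -1
B: Δ = 0!·8!·2!/11! = 1/495; Racah Σ t=0..0: t=0:+1/5040 = 1/5040; ⇒ 3j(4 1 5; -3 0 3)² = 16/495, sgn +1
I_A²/I_B² = (1/55)/(16/495) = 9/16

9/16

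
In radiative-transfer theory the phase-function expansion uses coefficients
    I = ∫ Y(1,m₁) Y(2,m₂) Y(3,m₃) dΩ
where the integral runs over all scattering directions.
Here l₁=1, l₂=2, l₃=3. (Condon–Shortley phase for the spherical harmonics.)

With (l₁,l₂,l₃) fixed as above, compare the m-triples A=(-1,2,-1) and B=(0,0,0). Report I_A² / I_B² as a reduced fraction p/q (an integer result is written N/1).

1/9

Shared (l₁,l₂,l₃)=(1,2,3): N and (l;000)² cancel in I_A²/I_B².
A: Δ = 0!·2!·4!/7! = 1/105; Racah Σ t=0..0: t=0:+1/48 = 1/48; ⇒ 3j(1 2 3; -1 2 -1)² = 1/105, sgn +1
B: Δ = 0!·2!·4!/7! = 1/105; Racah Σ t=0..0: t=0:+1/4 = 1/4; ⇒ 3j(1 2 3; 0 0 0)² = 3/35, sgn -1
I_A²/I_B² = (1/105)/(3/35) = 1/9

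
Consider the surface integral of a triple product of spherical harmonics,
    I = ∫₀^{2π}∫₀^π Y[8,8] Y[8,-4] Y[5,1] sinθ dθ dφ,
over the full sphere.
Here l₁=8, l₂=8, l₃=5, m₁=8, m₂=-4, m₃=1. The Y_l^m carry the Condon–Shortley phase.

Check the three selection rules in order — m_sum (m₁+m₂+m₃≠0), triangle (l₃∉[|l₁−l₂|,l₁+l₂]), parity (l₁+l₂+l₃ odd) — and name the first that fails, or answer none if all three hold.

m₁+m₂+m₃ = 8 − 4 + 1 = 5  ✗
triangle: |8−8|=0 ≤ l₃=5 ≤ 8+8=16
parity: l₁+l₂+l₃ = 21 is odd

m_sum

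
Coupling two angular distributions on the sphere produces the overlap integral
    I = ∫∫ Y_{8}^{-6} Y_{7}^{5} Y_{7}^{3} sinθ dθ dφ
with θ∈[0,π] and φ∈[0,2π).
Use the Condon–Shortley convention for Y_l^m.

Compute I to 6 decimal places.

0.000000

m-sum = -6 + 5 + 3 = 2 ≠ 0 ⇒ I = 0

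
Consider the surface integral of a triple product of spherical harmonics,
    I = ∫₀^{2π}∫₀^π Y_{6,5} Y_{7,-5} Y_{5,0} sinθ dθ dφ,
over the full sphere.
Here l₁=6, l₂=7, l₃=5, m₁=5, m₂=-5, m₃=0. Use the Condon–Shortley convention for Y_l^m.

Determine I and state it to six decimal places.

Checks pass: Σm=0; 18 even; l₃=5∈[1,13].
(2·6+1)(2·7+1)(2·5+1) = 2145
Δ: 8! 4! 6! / 19! → 1/174594420
sum: t=2:+1/4147200 t=3:−1/207360 t=4:+1/82944 t=5:−1/207360 t=6:+1/4147200 = 1/345600
3j²(6 7 5; 0 0 0) = Δ·Π!·Σ² = 420/46189  (sign -1)
sum: t=0:+1/11612160 t=1:−1/14515200 = 1/58060800
3j²(6 7 5; 5 -5 0) = Δ·Π!·Σ² = 55/58786  (sign -1)
combine: 4πI² = 2145·420/46189·55/58786 = 24750/1356277
take √, sign +1: I = 0.03810733

0.038107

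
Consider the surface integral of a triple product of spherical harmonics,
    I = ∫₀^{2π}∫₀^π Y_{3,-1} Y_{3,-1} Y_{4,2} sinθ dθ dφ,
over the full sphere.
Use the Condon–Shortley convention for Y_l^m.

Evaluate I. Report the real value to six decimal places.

0.162193

Rules hold: Σm=0, L=10 even, 0≤4≤6.
N = 7·7·9 = 441
Δ = 2!·4!·4!/11! = 1/34650
Racah Σ t=0..2: t=0:+1/72 t=1:−1/16 t=2:+1/72 = -5/144
⇒ 3j(3 3 4; 0 0 0)² = 2/77, sgn -1
Racah Σ t=0..2: t=0:+1/192 t=1:−1/36 t=2:+1/192 = -5/288
⇒ 3j(3 3 4; -1 -1 2)² = 20/693, sgn -1
4πI² = N·(3j₀)²·(3jₘ)² = 40/121
I = +1·√(0.330579/4π) = 0.16219310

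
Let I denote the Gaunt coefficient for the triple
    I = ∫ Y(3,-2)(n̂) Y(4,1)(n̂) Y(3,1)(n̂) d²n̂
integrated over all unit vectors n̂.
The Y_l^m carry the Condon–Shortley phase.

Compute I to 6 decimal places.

Rules hold: Σm=0, L=10 even, 1≤3≤7.
N = 7·9·7 = 441
Δ = 4!·2!·4!/11! = 1/34650
Racah Σ t=1..3: t=1:−1/72 t=2:+1/16 t=3:−1/72 = 5/144
⇒ 3j(3 4 3; 0 0 0)² = 2/77, sgn -1
Racah Σ t=3..4: t=3:−1/48 t=4:+1/144 = -1/72
⇒ 3j(3 4 3; -2 1 1)² = 16/693, sgn -1
4πI² = N·(3j₀)²·(3jₘ)² = 32/121
I = +1·√(0.264463/4π) = 0.14506992

0.145070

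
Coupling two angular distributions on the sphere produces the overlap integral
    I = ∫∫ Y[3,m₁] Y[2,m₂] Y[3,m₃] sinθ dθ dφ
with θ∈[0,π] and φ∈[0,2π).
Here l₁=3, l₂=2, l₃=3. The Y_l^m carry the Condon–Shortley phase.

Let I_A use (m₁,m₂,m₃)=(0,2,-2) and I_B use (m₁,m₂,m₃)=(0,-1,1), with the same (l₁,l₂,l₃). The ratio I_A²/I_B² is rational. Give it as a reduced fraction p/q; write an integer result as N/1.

Shared (l₁,l₂,l₃)=(3,2,3): N and (l;000)² cancel in I_A²/I_B².
A: Δ = 2!·4!·2!/9! = 1/3780; Racah Σ t=2..2: t=2:+1/24 = 1/24; ⇒ 3j(3 2 3; 0 2 -2)² = 1/21, sgn -1
B: Δ = 2!·4!·2!/9! = 1/3780; Racah Σ t=0..1: t=0:+1/12 t=1:−1/8 = -1/24; ⇒ 3j(3 2 3; 0 -1 1)² = 1/210, sgn -1
I_A²/I_B² = (1/21)/(1/210) = 10/1

10/1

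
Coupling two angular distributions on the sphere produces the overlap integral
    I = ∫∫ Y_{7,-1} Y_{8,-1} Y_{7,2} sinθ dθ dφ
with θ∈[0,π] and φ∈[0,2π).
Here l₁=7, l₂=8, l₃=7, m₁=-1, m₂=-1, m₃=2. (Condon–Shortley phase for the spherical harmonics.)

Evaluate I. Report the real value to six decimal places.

Rules hold: Σm=0, L=22 even, 1≤7≤15.
N = 15·17·15 = 3825
Δ = 8!·6!·8!/23! = 1/22086194130
Racah Σ t=1..7: t=1:−1/18289152000 t=2:+1/248832000 t=3:−1/24883200 t=4:+1/11943936 t=5:−1/24883200 t=6:+1/248832000 t=7:−1/18289152000 = 11/975421440
⇒ 3j(7 8 7; 0 0 0)² = 1750/289731, sgn -1
Racah Σ t=2..7: t=2:+1/746496000 t=3:−1/49766400 t=4:+1/19906560 t=5:−1/37324800 t=6:+1/348364800 t=7:−1/24385536000 = 11/1463132160
⇒ 3j(7 8 7; -1 -1 2)² = 4000/676039, sgn -1
4πI² = N·(3j₀)²·(3jₘ)² = 75000000/548653937
I = +1·√(0.136698/4π) = 0.10429811

0.104298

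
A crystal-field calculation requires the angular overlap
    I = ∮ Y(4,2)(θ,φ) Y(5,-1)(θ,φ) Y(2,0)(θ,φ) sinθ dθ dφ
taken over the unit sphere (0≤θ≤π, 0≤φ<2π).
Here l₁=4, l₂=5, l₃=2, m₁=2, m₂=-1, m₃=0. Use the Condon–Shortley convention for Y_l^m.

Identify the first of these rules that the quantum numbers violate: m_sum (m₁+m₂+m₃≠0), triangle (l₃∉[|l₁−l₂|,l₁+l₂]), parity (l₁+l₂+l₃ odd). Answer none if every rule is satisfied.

m_sum

azimuthal sum: 2 − 1 + 0 = 1  ✗
1 ≤ 2 ≤ 9 (triangle on l)
L = 4 + 5 + 2 = 11 (odd)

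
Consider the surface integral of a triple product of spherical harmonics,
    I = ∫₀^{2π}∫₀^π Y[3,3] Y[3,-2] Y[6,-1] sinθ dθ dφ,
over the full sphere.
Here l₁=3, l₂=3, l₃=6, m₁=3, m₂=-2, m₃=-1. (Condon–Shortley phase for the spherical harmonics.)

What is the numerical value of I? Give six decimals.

Checks pass: Σm=0; 12 even; l₃=6∈[0,6].
(2·3+1)(2·3+1)(2·6+1) = 637
Δ: 0! 6! 6! / 13! → 1/12012
sum: t=0:+1/1296 = 1/1296
3j²(3 3 6; 0 0 0) = Δ·Π!·Σ² = 100/3003  (sign +1)
sum: t=0:+1/86400 = 1/86400
3j²(3 3 6; 3 -2 -1) = Δ·Π!·Σ² = 1/1716  (sign -1)
combine: 4πI² = 637·100/3003·1/1716 = 175/14157
take √, sign -1: I = -0.03136379

-0.031364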